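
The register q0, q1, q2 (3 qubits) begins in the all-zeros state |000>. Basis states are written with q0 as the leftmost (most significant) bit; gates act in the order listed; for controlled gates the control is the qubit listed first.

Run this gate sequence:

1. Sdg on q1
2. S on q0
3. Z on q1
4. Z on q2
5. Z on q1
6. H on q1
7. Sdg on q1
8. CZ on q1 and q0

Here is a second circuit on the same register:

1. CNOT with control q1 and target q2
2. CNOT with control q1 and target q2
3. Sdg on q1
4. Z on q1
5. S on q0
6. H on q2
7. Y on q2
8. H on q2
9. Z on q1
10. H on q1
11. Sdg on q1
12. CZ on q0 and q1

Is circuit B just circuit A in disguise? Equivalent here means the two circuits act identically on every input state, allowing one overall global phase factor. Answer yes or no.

No: there is an input state on which the two circuits produce genuinely different outputs (not merely differing by a phase).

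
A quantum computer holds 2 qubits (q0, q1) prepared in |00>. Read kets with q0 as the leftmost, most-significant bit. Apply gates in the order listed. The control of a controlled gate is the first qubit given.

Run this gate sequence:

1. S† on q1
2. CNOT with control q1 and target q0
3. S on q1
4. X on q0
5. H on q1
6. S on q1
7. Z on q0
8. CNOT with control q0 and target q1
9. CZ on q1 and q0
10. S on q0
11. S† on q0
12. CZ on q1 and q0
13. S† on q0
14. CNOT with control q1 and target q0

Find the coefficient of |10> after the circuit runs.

The final state's coefficient on |10> equals -sqrt(2)/2. Key observation: gates 9-12 undo each other exactly, leaving only the rest of the circuit to track.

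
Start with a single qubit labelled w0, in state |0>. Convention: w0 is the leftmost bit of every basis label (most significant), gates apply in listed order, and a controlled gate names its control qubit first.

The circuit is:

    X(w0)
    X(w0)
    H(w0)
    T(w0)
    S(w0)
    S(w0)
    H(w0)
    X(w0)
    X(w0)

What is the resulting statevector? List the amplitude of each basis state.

The resulting statevector has amplitude 1/2 - exp(I*pi/4)/2 on |0>, 1/2 + exp(I*pi/4)/2 on |1>.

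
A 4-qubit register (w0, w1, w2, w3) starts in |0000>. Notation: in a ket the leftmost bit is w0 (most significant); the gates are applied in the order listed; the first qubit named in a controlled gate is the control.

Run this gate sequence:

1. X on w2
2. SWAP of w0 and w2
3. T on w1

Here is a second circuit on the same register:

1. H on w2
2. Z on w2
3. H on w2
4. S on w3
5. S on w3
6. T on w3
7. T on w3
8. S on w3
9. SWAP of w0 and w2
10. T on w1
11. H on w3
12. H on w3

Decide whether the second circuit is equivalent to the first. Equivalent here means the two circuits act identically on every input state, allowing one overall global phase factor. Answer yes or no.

Yes, they are equivalent — the unitaries differ by at most a global phase.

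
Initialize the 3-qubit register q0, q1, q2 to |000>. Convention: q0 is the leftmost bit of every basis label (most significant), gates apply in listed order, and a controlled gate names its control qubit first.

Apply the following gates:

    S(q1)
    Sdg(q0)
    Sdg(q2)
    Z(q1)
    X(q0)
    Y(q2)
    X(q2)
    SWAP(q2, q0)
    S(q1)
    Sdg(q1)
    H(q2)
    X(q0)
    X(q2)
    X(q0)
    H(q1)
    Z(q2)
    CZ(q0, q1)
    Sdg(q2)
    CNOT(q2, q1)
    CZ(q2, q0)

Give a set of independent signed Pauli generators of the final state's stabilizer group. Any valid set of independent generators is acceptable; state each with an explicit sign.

The stabilizer group can be generated by +IXI, -IIY, +ZII, among other valid generating sets.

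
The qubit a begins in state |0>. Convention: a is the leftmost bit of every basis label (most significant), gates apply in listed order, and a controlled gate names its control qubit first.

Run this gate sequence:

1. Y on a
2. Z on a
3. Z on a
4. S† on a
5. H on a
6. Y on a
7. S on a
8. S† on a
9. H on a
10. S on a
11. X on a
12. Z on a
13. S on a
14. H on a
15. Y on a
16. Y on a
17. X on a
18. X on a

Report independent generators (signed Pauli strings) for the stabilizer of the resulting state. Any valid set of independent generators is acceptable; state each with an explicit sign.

One valid set of independent stabilizer generators is -X (any independent generating set of the same group is equally correct).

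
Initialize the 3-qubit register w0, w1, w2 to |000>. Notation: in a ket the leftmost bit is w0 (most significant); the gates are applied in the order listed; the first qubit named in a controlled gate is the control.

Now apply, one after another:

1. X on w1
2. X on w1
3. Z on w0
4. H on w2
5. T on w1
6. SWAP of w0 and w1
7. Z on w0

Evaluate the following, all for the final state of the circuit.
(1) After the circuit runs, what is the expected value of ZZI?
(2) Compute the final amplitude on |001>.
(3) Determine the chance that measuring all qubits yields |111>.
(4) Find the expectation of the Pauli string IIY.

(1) In the final state, ZZI has expectation 1. Key observation: the block from step 1 through step 2 cancels to the identity and can be dropped.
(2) |001> carries amplitude sqrt(2)/2 in the final state.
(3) Outcome |111> occurs with probability 0.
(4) The expectation value of IIY is 0.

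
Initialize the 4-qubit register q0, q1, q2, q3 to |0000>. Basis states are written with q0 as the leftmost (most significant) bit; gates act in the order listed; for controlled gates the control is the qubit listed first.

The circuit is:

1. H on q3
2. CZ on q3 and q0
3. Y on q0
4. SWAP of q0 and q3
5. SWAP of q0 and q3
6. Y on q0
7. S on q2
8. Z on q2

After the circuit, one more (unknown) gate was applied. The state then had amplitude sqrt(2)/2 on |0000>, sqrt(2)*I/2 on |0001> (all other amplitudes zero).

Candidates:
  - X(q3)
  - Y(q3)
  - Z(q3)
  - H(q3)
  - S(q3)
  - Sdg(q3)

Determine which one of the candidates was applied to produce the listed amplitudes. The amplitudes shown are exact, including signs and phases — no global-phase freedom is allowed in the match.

The applied gate was S(q3). Key observation: gates 3-6 undo each other exactly, leaving only the rest of the circuit to track.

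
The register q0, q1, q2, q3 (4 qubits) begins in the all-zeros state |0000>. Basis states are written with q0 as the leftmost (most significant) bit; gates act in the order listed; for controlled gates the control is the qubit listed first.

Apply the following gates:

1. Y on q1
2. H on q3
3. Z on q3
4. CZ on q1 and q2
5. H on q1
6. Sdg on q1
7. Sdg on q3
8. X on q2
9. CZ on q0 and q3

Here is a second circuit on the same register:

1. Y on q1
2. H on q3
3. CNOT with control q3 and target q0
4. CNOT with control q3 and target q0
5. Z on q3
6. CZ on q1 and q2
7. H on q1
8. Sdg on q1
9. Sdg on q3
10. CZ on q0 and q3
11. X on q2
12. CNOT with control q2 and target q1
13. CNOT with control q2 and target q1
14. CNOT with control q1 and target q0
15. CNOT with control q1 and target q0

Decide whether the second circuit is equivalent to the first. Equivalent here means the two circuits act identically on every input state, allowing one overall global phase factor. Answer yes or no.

Yes — the two circuits implement the same unitary up to a global phase.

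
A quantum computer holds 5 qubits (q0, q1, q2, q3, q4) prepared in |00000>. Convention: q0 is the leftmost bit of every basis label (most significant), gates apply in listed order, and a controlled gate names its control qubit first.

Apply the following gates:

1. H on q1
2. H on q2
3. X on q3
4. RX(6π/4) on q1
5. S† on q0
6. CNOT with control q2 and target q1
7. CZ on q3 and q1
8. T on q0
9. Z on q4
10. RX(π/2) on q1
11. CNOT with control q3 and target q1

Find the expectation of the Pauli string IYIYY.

The observable IYIYY averages to 0.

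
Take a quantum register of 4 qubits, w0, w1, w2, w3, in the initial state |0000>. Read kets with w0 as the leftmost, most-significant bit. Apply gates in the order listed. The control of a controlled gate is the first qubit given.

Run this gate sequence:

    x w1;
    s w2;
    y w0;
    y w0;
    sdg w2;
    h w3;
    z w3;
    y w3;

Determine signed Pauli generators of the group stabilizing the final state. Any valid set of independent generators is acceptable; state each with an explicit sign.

The final state is stabilized by the group generated by +IIIX, +ZIII, -IZII, +IIZI; other independent generating sets are equally valid.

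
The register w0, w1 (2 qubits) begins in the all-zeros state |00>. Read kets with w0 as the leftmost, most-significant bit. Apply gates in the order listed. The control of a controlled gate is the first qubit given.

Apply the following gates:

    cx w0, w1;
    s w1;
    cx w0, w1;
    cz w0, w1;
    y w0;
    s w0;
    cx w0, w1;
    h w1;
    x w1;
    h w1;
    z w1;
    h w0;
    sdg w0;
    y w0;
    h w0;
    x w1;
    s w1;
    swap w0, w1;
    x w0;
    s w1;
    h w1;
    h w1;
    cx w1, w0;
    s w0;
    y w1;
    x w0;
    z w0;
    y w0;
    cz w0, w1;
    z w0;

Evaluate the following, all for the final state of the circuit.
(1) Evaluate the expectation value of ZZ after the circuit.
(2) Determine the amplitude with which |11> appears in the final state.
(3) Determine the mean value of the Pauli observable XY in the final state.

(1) In the final state, ZZ has expectation 1. Key observation: steps 8-11 multiply out to the identity, so the circuit reduces to the remaining gates.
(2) |11> carries amplitude -1/2 + I/2 in the final state.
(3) The observable XY averages to -1.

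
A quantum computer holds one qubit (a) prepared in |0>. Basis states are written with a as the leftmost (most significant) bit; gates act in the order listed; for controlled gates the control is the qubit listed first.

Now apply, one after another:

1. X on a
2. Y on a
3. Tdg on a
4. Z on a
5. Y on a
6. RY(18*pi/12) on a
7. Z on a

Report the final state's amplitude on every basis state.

The resulting statevector has amplitude -sqrt(2)/2 on |0>, sqrt(2)/2 on |1>.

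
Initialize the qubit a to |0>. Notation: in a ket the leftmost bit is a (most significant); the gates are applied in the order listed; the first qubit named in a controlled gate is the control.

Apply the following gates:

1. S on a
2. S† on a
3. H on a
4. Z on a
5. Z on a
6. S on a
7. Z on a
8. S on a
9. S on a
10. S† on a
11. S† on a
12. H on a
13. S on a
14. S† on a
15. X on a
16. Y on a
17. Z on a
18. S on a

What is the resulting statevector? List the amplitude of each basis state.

The resulting statevector has amplitude -1/2 - I/2 on |0>, 1/2 + I/2 on |1>.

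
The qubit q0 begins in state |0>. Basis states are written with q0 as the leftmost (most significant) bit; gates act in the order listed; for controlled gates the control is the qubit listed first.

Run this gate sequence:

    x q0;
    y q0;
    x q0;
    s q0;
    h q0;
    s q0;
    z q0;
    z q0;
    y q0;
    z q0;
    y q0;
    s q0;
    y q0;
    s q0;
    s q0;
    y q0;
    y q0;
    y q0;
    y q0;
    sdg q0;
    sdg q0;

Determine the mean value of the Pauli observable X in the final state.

In the final state, X has expectation 1.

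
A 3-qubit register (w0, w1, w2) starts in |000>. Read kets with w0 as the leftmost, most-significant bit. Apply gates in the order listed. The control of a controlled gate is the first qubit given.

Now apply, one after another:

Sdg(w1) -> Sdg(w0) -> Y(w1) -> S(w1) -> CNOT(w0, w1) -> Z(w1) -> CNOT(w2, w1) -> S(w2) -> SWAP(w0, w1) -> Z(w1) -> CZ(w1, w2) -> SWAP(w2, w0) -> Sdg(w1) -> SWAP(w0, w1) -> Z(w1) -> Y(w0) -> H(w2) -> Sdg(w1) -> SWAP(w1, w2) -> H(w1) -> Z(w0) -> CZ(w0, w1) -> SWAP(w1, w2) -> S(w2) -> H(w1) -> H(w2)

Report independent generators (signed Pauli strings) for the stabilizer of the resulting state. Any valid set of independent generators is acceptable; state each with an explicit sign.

The stabilizer group can be generated by +IXI, -IIX, -ZII, among other valid generating sets.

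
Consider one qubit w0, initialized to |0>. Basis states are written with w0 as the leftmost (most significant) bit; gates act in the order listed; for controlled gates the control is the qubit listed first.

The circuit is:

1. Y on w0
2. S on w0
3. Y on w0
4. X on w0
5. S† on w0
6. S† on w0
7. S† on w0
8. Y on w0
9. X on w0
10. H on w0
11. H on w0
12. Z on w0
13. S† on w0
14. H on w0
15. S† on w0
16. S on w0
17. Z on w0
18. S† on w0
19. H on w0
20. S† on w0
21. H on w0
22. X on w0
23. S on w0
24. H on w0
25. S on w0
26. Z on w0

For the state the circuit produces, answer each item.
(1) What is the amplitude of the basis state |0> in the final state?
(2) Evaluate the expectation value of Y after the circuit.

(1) |0> carries amplitude -1/2 - I/2 in the final state.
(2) In the final state, Y has expectation 1.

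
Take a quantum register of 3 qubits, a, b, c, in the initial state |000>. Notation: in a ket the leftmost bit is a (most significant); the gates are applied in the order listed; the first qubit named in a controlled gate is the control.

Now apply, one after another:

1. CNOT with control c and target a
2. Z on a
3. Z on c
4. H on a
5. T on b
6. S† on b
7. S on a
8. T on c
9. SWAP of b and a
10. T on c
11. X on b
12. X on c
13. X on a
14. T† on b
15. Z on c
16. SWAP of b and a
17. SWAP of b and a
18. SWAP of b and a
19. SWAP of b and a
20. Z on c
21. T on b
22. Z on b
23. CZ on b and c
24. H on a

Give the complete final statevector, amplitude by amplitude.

The resulting statevector has amplitude 0 on |000>, I/2 on |001>, 0 on |010>, 1/2 on |011>, 0 on |100>, -I/2 on |101>, 0 on |110>, -1/2 on |111>. Key observation: steps 14-21 multiply out to the identity, so the circuit reduces to the remaining gates.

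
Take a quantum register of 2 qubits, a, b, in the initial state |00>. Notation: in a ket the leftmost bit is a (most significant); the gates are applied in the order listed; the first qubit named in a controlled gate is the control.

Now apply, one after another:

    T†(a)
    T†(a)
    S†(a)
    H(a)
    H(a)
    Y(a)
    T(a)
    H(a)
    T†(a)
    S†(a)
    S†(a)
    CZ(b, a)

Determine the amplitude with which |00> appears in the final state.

The amplitude on |00> is sqrt(2)*exp(3*I*pi/4)/2.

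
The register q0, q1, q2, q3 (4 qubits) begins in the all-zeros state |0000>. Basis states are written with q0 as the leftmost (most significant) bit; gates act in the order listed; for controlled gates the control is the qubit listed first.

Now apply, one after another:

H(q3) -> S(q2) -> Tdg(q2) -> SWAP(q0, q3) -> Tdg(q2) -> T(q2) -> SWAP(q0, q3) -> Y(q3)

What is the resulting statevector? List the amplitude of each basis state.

The resulting statevector has amplitude -sqrt(2)*I/2 on |0000>, sqrt(2)*I/2 on |0001>, and 0 on every other basis state. Key observation: gates 4-7 undo each other exactly, leaving only the rest of the circuit to track.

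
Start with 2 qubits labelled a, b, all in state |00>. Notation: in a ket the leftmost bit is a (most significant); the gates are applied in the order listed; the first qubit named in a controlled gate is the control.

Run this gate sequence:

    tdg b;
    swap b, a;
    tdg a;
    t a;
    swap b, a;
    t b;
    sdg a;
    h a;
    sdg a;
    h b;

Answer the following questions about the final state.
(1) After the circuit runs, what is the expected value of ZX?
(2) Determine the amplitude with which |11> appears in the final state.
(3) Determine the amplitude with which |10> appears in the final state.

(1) In the final state, ZX has expectation 0.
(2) The final state's coefficient on |11> equals -I/2.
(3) |10> carries amplitude -I/2 in the final state.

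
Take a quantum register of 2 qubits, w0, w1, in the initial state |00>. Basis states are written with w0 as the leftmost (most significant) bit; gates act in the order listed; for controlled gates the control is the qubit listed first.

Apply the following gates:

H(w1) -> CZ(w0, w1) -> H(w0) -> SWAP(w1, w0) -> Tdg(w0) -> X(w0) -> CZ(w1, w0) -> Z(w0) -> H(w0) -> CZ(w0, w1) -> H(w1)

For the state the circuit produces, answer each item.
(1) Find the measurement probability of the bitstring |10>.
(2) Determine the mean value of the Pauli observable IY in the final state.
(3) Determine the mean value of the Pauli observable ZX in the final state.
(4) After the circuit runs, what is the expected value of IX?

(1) Outcome |10> occurs with probability 1/4.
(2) The expectation value of IY is -sqrt(2)/2.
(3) The expectation value of ZX is -sqrt(2)/2.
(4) The expectation value of IX is 0.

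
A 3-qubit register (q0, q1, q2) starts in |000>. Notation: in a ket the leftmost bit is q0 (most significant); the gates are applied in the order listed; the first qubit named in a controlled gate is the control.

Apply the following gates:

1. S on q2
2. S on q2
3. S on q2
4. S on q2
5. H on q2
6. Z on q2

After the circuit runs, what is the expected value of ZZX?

In the final state, ZZX has expectation -1. Key observation: gates 1-4 undo each other exactly, leaving only the rest of the circuit to track.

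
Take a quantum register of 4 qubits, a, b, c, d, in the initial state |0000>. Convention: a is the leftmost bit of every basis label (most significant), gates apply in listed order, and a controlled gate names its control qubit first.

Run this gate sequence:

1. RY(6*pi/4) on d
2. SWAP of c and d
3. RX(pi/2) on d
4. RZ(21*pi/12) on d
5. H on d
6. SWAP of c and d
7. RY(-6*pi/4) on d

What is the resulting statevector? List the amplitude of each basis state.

The resulting statevector has amplitude (-1 + exp(I*pi/4))*exp(I*pi/8)/2 on |0000>, (-1 - exp(I*pi/4))*exp(I*pi/8)/2 on |0010>, and 0 on every other basis state.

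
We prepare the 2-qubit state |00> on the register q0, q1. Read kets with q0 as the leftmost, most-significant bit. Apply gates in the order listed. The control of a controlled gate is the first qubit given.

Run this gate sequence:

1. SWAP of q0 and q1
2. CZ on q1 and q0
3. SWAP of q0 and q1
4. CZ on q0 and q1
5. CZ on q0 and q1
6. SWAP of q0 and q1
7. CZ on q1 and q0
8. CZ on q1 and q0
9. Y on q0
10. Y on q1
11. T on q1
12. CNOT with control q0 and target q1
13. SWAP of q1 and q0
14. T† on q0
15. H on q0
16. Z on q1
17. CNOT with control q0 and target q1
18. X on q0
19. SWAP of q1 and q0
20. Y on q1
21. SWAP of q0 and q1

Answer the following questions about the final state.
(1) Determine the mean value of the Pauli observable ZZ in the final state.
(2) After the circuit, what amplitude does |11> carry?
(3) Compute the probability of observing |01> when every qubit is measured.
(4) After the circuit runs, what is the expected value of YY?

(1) In the final state, ZZ has expectation -1. Key observation: steps 2-7 multiply out to the identity, so the circuit reduces to the remaining gates.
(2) |11> carries amplitude 0 in the final state.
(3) The probability of measuring |01> is 1/2.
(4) The expectation value of YY is -1.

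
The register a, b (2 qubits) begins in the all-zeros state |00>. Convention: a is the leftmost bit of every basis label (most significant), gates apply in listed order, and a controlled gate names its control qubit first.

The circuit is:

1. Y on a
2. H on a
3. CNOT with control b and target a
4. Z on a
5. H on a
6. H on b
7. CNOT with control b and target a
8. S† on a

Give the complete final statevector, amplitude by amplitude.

The resulting statevector has amplitude sqrt(2)*I/2 on |00>, 0 on |01>, 0 on |10>, sqrt(2)/2 on |11>.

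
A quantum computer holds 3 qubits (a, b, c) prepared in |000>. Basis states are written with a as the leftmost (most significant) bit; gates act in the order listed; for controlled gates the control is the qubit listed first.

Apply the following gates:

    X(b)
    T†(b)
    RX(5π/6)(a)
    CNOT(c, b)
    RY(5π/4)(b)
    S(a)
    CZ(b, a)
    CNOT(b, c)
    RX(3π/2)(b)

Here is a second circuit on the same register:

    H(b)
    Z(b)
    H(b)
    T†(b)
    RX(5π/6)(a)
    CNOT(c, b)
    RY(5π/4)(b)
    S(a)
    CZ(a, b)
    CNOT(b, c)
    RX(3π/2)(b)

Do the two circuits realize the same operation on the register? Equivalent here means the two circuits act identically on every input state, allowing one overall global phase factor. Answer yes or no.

Yes, they are equivalent — the unitaries differ by at most a global phase.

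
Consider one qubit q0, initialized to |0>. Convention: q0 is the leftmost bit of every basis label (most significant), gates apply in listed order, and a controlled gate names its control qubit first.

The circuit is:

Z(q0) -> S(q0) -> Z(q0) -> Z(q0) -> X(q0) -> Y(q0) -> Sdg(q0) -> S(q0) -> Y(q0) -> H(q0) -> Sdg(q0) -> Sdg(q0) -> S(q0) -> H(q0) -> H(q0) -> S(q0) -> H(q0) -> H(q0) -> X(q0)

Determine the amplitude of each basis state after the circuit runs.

The resulting statevector has amplitude -sqrt(2)/2 on |0>, sqrt(2)/2 on |1>.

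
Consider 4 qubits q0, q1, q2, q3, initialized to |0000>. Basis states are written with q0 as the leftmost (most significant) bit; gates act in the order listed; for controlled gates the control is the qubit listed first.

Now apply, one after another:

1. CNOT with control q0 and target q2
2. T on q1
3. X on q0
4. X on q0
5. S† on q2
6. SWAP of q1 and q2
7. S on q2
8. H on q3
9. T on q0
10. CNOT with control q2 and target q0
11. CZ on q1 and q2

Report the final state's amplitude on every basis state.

The resulting statevector has amplitude sqrt(2)/2 on |0000>, sqrt(2)/2 on |0001>, and 0 on every other basis state.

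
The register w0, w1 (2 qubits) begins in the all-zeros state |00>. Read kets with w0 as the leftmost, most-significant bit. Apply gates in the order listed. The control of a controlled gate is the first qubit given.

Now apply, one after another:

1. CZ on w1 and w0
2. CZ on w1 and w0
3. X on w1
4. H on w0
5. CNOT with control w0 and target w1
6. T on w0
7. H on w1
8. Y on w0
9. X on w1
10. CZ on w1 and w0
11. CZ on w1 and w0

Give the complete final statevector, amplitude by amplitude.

The final amplitudes are -exp(3*I*pi/4)/2 on |00>, -exp(3*I*pi/4)/2 on |01>, -I/2 on |10>, I/2 on |11>.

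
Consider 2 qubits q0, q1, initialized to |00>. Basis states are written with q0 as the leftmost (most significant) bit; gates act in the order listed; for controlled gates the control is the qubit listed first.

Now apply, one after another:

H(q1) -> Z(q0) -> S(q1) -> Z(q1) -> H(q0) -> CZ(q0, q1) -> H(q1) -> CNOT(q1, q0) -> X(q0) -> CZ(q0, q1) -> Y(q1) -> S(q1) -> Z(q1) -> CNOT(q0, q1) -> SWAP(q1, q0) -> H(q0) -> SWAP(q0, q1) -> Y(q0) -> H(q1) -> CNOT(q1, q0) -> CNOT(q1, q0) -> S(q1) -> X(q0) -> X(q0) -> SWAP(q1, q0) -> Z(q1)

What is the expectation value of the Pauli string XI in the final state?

The observable XI averages to -1. Key observation: the block from step 20 through step 21 cancels to the identity and can be dropped.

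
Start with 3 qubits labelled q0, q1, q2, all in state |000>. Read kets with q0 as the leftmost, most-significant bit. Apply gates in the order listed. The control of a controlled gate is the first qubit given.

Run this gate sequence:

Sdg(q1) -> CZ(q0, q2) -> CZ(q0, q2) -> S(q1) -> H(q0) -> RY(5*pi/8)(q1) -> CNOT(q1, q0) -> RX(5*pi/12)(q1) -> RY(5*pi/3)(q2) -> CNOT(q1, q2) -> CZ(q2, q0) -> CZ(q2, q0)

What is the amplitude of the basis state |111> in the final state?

The final state's coefficient on |111> equals -sqrt(6)*sqrt(sqrt(2)/4 + 1/2)*sin(5*pi/16)/8 - 3*sqrt(2)*sqrt(1/2 - sqrt(2)/4)*sin(5*pi/16)/8 - sqrt(6)*I*sqrt(1/2 - sqrt(2)/4)*cos(5*pi/16)/8 + 3*sqrt(2)*I*sqrt(sqrt(2)/4 + 1/2)*cos(5*pi/16)/8. Key observation: the block from step 1 through step 4 cancels to the identity and can be dropped.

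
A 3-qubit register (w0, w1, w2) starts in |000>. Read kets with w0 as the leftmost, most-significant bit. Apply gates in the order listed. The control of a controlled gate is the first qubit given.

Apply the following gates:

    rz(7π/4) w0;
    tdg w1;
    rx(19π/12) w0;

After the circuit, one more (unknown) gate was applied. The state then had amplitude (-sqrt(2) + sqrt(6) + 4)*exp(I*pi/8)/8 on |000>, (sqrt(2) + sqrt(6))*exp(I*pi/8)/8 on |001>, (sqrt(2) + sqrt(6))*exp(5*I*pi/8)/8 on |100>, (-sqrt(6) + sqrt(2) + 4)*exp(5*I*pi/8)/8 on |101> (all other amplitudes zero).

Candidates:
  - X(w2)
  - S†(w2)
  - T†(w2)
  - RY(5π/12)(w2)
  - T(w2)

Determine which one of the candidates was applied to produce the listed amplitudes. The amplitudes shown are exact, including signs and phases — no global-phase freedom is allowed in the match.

It was RY(5π/12)(w2) that produced the state shown.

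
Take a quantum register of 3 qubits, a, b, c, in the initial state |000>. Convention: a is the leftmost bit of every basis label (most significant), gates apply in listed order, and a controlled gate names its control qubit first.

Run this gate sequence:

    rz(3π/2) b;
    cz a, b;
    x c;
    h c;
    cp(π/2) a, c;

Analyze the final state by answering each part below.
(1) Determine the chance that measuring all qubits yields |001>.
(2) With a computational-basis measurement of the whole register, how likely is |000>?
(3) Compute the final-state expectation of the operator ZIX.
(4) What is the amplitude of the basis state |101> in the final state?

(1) Outcome |001> occurs with probability 1/2.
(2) The probability of measuring |000> is 1/2.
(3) The observable ZIX averages to -1.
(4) |101> carries amplitude 0 in the final state.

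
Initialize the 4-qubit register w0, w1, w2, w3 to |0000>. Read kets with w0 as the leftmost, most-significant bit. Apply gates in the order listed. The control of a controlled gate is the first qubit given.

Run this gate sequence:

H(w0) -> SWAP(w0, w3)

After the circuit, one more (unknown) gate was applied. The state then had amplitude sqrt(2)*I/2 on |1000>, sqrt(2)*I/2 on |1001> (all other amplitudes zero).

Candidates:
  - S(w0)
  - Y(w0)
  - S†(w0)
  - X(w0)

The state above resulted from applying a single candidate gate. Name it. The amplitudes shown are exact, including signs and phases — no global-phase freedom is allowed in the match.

The unique candidate consistent with the amplitudes is Y(w0).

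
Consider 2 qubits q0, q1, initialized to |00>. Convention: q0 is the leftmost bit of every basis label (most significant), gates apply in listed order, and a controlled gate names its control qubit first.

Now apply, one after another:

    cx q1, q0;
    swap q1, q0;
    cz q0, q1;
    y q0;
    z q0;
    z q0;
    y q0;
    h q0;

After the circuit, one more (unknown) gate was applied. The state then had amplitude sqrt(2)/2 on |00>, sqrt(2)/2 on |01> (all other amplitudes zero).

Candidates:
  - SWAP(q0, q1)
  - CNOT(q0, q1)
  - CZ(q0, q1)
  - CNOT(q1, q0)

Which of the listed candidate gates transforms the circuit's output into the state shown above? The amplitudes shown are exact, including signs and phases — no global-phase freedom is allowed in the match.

The applied gate was SWAP(q0, q1). Key observation: steps 4-7 multiply out to the identity, so the circuit reduces to the remaining gates.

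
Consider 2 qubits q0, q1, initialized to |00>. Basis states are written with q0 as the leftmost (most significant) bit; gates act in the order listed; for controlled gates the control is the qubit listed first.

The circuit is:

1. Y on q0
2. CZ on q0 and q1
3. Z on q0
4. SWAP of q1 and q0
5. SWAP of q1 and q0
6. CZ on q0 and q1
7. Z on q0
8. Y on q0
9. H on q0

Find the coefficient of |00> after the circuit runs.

|00> carries amplitude sqrt(2)/2 in the final state. Key observation: steps 4-5 multiply out to the identity, so the circuit reduces to the remaining gates.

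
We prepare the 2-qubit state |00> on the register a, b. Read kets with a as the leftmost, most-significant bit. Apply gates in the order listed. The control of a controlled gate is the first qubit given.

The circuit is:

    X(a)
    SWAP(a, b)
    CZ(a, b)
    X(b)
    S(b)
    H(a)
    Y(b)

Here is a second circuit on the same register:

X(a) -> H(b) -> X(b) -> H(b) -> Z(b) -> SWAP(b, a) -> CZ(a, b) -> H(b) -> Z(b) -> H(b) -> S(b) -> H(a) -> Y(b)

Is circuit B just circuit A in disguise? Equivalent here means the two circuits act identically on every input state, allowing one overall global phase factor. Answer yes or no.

Yes: on every input state the two circuits agree up to one overall phase factor.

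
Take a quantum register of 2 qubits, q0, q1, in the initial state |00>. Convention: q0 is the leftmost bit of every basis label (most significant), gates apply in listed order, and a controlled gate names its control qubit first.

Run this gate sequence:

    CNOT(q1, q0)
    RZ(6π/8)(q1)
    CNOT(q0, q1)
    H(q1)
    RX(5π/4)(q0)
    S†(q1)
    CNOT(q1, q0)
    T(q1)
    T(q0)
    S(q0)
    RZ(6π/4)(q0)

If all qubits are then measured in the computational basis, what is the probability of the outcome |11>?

Outcome |11> occurs with probability 1/4 - sqrt(2)/8.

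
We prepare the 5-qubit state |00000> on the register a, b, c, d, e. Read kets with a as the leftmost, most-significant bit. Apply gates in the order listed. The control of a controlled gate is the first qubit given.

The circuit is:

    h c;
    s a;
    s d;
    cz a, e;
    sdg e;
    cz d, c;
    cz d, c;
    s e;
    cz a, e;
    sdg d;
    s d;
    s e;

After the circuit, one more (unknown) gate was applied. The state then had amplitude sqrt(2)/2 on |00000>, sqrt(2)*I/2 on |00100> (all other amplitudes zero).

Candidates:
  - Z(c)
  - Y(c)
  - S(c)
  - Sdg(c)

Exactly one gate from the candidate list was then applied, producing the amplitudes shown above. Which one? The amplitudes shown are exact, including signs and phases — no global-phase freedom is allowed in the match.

The applied gate was S(c). Key observation: steps 3-10 multiply out to the identity, so the circuit reduces to the remaining gates.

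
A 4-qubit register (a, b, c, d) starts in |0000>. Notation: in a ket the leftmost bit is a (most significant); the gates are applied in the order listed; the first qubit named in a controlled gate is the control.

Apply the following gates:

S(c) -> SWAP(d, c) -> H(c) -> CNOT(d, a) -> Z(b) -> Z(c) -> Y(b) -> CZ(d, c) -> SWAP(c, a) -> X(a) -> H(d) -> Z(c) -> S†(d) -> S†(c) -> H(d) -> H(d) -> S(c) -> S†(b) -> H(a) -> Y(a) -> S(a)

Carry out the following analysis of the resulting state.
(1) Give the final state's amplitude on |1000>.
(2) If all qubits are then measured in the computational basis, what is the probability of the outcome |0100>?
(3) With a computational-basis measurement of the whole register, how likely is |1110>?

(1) |1000> carries amplitude 0 in the final state. Key observation: gates 14-17 undo each other exactly, leaving only the rest of the circuit to track.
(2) A full measurement returns |0100> with probability 1/2.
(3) The probability of measuring |1110> is 0.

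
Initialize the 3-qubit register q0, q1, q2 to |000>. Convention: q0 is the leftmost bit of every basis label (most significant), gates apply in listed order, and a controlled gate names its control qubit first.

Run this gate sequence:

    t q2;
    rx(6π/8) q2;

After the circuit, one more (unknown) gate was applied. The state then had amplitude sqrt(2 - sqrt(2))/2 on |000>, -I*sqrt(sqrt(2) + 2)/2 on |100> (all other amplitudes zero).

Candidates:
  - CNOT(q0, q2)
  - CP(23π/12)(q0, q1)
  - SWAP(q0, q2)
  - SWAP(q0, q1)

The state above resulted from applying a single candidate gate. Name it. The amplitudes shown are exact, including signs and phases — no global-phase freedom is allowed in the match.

The applied gate was SWAP(q0, q2).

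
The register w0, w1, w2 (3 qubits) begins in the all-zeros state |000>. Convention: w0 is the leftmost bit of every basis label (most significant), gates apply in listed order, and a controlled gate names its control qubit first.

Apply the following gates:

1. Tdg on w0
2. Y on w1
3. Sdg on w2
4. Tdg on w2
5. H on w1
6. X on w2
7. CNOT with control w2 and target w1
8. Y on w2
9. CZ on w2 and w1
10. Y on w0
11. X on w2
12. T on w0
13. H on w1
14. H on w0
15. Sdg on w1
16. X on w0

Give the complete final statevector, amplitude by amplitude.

The final amplitudes are sqrt(2)*exp(I*pi/4)/2 on |011>, -sqrt(2)*exp(I*pi/4)/2 on |111>, and 0 on every other basis state.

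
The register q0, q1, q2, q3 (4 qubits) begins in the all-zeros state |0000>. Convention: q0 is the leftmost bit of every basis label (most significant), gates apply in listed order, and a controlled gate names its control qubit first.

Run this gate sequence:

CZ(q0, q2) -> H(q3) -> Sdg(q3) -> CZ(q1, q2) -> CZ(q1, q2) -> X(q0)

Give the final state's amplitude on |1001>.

|1001> carries amplitude -sqrt(2)*I/2 in the final state.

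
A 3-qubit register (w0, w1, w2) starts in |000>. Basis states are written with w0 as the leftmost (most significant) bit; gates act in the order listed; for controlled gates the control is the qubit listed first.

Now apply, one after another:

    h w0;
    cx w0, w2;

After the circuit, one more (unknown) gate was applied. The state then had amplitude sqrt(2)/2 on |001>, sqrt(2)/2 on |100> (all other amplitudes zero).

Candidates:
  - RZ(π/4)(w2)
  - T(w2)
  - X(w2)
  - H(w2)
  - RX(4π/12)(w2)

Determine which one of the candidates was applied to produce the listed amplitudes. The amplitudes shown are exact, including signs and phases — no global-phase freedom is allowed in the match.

The unique candidate consistent with the amplitudes is X(w2).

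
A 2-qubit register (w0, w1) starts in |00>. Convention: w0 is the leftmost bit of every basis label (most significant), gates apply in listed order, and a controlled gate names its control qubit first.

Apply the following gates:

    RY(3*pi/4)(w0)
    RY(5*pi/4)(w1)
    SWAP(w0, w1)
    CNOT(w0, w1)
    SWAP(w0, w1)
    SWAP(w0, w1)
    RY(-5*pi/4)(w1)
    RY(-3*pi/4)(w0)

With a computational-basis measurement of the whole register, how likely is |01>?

A full measurement returns |01> with probability 9/16.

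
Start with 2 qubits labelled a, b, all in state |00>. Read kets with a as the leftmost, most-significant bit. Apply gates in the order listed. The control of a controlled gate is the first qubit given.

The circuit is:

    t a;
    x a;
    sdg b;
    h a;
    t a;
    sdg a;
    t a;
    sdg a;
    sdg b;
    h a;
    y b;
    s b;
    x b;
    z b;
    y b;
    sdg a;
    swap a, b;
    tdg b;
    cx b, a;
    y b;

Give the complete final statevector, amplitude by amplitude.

The resulting statevector has amplitude sqrt(2)/2 on |00>, 0 on |01>, 0 on |10>, 1/2 + I/2 on |11>.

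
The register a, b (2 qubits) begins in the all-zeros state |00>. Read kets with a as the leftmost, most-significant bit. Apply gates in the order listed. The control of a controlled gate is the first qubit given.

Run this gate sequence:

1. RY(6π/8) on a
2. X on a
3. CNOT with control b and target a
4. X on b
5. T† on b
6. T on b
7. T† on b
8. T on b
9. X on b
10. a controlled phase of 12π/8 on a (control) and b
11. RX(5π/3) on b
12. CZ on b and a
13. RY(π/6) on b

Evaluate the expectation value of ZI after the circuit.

The observable ZI averages to sqrt(2)/2. Key observation: steps 4-9 multiply out to the identity, so the circuit reduces to the remaining gates.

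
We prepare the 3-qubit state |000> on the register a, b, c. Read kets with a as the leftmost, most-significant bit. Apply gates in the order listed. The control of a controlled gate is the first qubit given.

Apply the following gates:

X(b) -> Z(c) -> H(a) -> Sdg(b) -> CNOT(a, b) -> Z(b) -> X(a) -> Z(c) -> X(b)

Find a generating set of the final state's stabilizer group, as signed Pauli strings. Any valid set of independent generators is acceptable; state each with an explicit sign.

The final state is stabilized by the group generated by -XXI, -ZZI, +IIZ; other independent generating sets are equally valid.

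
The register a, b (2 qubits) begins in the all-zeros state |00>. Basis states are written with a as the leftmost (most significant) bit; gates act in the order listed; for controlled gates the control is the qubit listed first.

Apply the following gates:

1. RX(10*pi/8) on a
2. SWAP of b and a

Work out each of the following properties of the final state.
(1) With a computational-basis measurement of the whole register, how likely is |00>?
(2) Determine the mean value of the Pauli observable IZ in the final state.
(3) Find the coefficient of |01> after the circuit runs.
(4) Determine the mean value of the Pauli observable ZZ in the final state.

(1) Outcome |00> occurs with probability 1/2 - sqrt(2)/4.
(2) The expectation value of IZ is -sqrt(2)/2.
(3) The amplitude on |01> is -I*sqrt(sqrt(2) + 2)/2.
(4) In the final state, ZZ has expectation -sqrt(2)/2.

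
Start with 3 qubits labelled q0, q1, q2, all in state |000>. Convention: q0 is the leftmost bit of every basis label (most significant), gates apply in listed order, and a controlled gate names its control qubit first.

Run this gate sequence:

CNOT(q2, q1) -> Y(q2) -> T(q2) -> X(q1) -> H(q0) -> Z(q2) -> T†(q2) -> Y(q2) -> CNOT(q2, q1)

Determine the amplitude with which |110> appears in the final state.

The final state's coefficient on |110> equals -sqrt(2)/2.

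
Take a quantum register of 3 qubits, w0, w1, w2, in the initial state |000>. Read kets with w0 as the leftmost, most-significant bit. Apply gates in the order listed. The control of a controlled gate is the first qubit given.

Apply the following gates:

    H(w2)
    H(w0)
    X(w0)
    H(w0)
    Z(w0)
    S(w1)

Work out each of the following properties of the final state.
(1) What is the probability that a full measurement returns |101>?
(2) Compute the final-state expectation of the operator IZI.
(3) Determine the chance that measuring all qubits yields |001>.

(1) Outcome |101> occurs with probability 0.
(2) The observable IZI averages to 1.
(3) The probability of measuring |001> is 1/2.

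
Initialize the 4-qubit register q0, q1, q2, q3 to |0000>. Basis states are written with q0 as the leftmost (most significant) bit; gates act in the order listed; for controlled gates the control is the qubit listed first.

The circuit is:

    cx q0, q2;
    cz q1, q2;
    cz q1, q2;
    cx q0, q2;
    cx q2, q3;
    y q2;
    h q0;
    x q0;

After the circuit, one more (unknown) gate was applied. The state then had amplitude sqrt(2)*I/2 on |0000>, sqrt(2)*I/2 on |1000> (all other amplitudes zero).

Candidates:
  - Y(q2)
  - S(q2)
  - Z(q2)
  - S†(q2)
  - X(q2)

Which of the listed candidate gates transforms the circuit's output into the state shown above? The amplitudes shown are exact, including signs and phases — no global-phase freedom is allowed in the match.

The applied gate was X(q2). Key observation: gates 1-4 undo each other exactly, leaving only the rest of the circuit to track.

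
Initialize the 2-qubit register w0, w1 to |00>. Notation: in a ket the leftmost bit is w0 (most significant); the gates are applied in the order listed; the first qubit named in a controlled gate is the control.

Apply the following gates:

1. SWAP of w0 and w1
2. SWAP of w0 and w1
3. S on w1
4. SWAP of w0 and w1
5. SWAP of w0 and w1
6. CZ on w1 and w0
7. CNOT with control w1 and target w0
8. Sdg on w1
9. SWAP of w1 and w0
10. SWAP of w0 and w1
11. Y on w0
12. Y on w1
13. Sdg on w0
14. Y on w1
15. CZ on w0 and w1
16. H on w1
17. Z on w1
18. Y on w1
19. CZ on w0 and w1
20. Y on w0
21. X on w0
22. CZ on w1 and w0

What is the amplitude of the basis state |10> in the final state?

The final state's coefficient on |10> equals sqrt(2)/2.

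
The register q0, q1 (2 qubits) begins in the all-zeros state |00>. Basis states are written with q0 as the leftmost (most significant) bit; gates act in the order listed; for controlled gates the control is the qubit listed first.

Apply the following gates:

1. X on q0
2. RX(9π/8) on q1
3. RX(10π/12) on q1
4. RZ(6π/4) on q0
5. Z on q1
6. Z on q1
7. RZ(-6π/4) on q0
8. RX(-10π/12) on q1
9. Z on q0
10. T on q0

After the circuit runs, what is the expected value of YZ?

The observable YZ averages to 0.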